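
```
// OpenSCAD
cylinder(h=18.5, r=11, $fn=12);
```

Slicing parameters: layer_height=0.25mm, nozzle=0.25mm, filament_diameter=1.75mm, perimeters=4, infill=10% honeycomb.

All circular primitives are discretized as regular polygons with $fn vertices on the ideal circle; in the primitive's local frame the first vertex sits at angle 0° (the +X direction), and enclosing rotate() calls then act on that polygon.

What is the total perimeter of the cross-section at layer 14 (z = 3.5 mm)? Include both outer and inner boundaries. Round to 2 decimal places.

At z = 3.5 mm: the cylinder: section is a regular 12-gon, circumradius r=11 (perimeter = 2·12·11.000·sin(180°/12) = 68.33 mm). Overall, the cross-section is a single solid region. Total boundary length (outer) = 68.33 mm.

68.33 mm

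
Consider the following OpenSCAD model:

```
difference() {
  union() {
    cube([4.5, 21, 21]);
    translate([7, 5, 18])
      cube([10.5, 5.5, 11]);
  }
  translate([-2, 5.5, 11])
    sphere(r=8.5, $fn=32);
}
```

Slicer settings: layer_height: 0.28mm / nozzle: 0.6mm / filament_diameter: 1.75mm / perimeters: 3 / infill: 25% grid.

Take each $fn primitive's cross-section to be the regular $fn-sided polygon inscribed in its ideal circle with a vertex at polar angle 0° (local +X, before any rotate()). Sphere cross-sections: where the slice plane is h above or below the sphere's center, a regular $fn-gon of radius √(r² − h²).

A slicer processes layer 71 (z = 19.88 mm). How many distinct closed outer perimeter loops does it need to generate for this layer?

At z = 19.88 mm: the cube is present — its section is the full 4.5×21 rectangle; the cube at (7, 5) (footprint 10.5×5.5) is included at this height; Combining (union): the 2 present regions are separate (no shared area or edge), so areas and boundary lengths simply add and each stays a separate island — 2 connected regions; the sphere at (-2, 5.5) does not reach this height (|z−center|=8.880 > r=8.5); Subtracting the remaining from the first: none of the subtracted shapes is present at this height, so the result so far is unchanged — 2 connected regions. The result has 2 disconnected regions.

2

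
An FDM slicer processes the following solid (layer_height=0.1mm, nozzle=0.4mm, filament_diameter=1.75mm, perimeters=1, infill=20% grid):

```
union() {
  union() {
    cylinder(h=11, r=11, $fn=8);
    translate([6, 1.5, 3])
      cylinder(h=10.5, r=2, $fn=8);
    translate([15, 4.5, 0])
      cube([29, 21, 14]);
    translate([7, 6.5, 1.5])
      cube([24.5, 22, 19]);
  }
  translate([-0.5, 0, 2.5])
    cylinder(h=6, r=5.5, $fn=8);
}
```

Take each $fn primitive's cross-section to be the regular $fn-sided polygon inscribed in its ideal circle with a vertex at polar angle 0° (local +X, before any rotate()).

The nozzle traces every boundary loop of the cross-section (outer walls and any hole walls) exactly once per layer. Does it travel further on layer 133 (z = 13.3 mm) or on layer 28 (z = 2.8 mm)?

layer 28 (z = 2.8 mm)

Layer 133 (z = 13.3): the cylinder is not intersected at this z (z outside [0, 11]); the r=2 cylinder at (6, 1.5) gives a regular 8-gon of circumradius 2 (constant along its height) (perimeter = 2·8·2.000·sin(180°/8) = 12.25 mm); the 29×21 cube at (15, 4.5) contributes its full rectangle (perimeter 100.00 mm); the cube at (7, 6.5) (footprint 24.5×22) is included at this height (perimeter 93.00 mm); Merging all regions: the regions partially overlap (shared area 313.50 mm²), so the edge portions inside another operand are dropped and the merged outline is re-measured after clipping — boundary = 134.25 mm; the cylinder at (-0.5, 0) is not intersected at this z (z outside [2.5, 8.5]); Merging all regions: only the result so far is present, so the union is just that shape — boundary = 134.25 mm. So its perimeter = 134.25 mm. Layer 28 (z = 2.8): the r=11 cylinder contributes a regular 8-gon of circumradius 11 (perimeter = 2·8·11.000·sin(180°/8) = 67.35 mm); the cylinder at (6, 1.5) is absent (z outside [3, 13.5]); the cube at (15, 4.5) is present — its section is the full 29×21 rectangle (perimeter 100.00 mm); the cube at (7, 6.5) (footprint 24.5×22) is included at this height (perimeter 93.00 mm); Taking the union: the regions partially overlap (shared area 314.96 mm²), so the edge portions inside another operand are dropped and the merged outline is re-measured after clipping — boundary = 184.22 mm; the cylinder at (-0.5, 0): section is a regular 8-gon, circumradius r=5.5 (perimeter = 2·8·5.500·sin(180°/8) = 33.68 mm); Combining (union): the r=5.5 cylinder at (-0.5, 0) lies entirely inside that combined region, so the union is just that combined region — boundary = 184.22 mm. So its perimeter = 184.22 mm. Layer 28 is larger (184.22 vs 134.25 mm).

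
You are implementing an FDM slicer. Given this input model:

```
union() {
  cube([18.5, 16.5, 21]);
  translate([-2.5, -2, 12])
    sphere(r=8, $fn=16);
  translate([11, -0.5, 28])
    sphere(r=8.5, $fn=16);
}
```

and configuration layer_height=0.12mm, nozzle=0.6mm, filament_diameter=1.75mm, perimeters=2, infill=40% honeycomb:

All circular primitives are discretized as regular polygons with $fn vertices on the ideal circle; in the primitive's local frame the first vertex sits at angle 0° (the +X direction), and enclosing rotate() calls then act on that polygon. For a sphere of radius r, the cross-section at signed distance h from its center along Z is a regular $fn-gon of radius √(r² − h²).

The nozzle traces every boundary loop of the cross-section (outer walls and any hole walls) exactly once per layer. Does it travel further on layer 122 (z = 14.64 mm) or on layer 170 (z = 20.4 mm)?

Layer 122 (z = 14.64): the cube is present — its section is the full 18.5×16.5 rectangle (perimeter 70.00 mm); the sphere at (-2.5, -2): section is a regular 16-gon, circumradius = √(r²−h²) = √(8²−2.64²) = 7.552 (perimeter = 2·16·7.552·sin(180°/16) = 47.15 mm); the sphere at (11, -0.5) is not intersected at this z (|z−center|=13.360 > r=8.5); Taking the union: the regions partially overlap (shared area 15.69 mm²), so the edge portions inside another operand are dropped and the merged outline is re-measured after clipping — boundary = 100.24 mm. So its perimeter = 100.24 mm. Layer 170 (z = 20.4): the cube (footprint 18.5×16.5) is included at this height (perimeter 70.00 mm); the sphere at (-2.5, -2) is not intersected at this z (|z−center|=8.400 > r=8); the r=8.5 sphere at (11, -0.5) slices to a regular 16-gon of circumradius 3.807 (√(r²−h²) with h=7.6 from center) (perimeter = 2·16·3.807·sin(180°/16) = 23.76 mm); Combining (union): the regions partially overlap (shared area 18.42 mm²), so the edge portions inside another operand are dropped and the merged outline is re-measured after clipping — boundary = 75.49 mm. So its perimeter = 75.49 mm. Layer 122 is larger (100.24 vs 75.49 mm).

layer 122 (z = 14.64 mm)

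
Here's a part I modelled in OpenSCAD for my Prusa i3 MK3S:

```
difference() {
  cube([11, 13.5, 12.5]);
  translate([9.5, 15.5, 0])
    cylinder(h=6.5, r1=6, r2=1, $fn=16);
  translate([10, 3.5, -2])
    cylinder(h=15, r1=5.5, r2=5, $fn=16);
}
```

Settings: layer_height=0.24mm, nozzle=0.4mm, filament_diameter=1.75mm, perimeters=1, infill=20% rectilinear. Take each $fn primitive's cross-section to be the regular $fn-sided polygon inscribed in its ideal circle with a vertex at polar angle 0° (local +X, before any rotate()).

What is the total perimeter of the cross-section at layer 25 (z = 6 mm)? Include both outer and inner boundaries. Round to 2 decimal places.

At z = 6 mm: the 11×13.5 cube contributes its full rectangle (perimeter 49.00 mm); the cone at (9.5, 15.5): at t=0.923 of its height the radius interpolates to r₁+(r₂−r₁)t = 1.385, giving a regular 16-gon of that circumradius (perimeter = 2·16·1.385·sin(180°/16) = 8.64 mm); the cone at (10, 3.5): at t=0.533 of its height the radius interpolates to r₁+(r₂−r₁)t = 5.233, giving a regular 16-gon of that circumradius (perimeter = 2·16·5.233·sin(180°/16) = 32.67 mm); Subtracting the remaining from the first: starting from the 11×13.5 cube, the cone at (9.5, 15.5) misses the remaining region (no effect); the cone at (10, 3.5) partially overlaps it — only the 46.17 mm² overlap (of its 83.85 mm²) is removed, clipping the outline — boundary = 48.66 mm. Overall, the cross-section is a single solid region. Total boundary length (outer) = 48.66 mm.

48.66 mm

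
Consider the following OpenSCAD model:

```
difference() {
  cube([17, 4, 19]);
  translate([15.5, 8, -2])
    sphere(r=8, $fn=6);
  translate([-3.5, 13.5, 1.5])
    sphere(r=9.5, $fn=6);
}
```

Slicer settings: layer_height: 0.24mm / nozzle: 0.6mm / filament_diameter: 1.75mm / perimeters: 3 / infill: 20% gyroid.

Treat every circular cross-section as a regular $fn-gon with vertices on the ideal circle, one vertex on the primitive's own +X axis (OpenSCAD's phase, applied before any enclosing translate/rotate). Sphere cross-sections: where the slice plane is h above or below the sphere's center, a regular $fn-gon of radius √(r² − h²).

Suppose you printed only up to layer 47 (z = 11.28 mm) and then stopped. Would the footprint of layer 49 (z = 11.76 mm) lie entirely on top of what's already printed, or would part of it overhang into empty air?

entirely on top

Compare the two slices. At z = 11.28: the cube (footprint 17×4) is included at this height (area 68.00 mm²); the sphere at (15.5, 8) does not reach this height (|z−center|=13.280 > r=8); the sphere at (-3.5, 13.5) does not reach this height (|z−center|=9.780 > r=9.5); After the difference (first − rest): none of the subtracted shapes is present at this height, so the 17×4 cube is unchanged — area = 68.00 mm². At z = 11.76: the cube (footprint 17×4) is included at this height (area 68.00 mm²); the sphere at (15.5, 8) does not reach this height (|z−center|=13.760 > r=8); the sphere at (-3.5, 13.5) is absent (|z−center|=10.260 > r=9.5); Subtracting the remaining from the first: none of the subtracted shapes is present at this height, so the 17×4 cube is unchanged — area = 68.00 mm². Checking containment: the cross-section at z = 11.76 is a subset of the cross-section at z = 11.28.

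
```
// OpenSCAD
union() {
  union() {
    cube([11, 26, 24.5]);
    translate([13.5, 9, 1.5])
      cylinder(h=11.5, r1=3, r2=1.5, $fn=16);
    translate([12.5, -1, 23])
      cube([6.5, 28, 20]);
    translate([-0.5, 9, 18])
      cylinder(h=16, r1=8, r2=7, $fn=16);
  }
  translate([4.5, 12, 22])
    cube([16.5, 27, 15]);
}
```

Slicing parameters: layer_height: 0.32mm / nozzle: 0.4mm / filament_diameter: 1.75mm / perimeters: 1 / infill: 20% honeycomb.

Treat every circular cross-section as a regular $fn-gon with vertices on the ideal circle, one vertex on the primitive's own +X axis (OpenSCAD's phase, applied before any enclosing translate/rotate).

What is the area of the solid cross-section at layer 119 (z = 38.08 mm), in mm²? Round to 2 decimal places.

182.00 mm²

At z = 38.08 mm: the cube is not intersected at this z (z outside [0, 24.5]); the cone at (13.5, 9) does not reach this height (z outside [1.5, 13]); the 6.5×28 cube at (12.5, -1) contributes its full rectangle (area 182.00 mm²); the cone at (-0.5, 9) does not reach this height (z outside [18, 34]); Taking the union: only the 6.5×28 cube at (12.5, -1) is present, so the union is just that shape — area = 182.00 mm²; the cube at (4.5, 12) is not intersected at this z (z outside [22, 37]); Merging all regions: only the result so far is present, so the union is just that shape — area = 182.00 mm². Overall, the cross-section is a single solid region. Net area = 182.00 mm².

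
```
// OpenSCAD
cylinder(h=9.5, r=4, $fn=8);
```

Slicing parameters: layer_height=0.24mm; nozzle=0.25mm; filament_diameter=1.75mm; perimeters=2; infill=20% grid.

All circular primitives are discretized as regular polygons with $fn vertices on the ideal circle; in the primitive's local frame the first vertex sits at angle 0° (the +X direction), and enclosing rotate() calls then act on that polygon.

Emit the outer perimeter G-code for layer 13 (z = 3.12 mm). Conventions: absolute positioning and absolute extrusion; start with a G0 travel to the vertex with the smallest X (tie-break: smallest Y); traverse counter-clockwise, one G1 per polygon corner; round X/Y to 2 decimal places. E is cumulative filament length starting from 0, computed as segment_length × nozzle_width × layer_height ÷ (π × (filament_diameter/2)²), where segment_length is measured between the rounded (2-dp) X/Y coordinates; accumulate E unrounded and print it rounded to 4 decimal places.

G0 X-4.00 Y0.00 Z3.12
G1 X-2.83 Y-2.83 E0.0764
G1 X0.00 Y-4.00 E0.1528
G1 X2.83 Y-2.83 E0.2292
G1 X4.00 Y0.00 E0.3056
G1 X2.83 Y2.83 E0.3819
G1 X0.00 Y4.00 E0.4583
G1 X-2.83 Y2.83 E0.5347
G1 X-4.00 Y0.00 E0.6111

At z = 3.12 mm: the r=4 cylinder gives a regular 8-gon of circumradius 4 (constant along its height). The outline is a single polygon with 8 vertices. Extrusion per mm of travel: 0.25 × 0.24 / (π × 0.875²) = 0.024945. Accumulating E over each segment gives final E = 0.6111.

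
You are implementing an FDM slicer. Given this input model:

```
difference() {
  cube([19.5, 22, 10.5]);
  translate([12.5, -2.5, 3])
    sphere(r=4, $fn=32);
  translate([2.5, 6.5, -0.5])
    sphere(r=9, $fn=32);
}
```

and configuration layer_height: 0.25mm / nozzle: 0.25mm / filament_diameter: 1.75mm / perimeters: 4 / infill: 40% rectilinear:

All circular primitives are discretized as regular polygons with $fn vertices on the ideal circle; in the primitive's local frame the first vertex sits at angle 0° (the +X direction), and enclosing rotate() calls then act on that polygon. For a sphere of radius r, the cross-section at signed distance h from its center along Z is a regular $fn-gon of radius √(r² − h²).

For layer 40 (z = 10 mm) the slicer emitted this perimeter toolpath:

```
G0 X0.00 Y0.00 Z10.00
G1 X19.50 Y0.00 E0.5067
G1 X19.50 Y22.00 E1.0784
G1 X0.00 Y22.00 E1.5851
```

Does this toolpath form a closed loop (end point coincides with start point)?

no

Start point (G0): (0.00, 0.00). End point (last G1): the path does not return to the start — open.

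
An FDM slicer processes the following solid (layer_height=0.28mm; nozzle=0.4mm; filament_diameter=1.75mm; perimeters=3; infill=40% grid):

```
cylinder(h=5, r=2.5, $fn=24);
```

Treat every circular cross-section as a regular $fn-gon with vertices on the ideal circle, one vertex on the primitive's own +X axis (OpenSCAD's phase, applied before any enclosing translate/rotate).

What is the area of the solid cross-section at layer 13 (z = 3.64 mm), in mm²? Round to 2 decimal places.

At z = 3.64 mm: the r=2.5 cylinder contributes a regular 24-gon of circumradius 2.5 (area = (24/2)·2.500²·sin(360°/24) = 19.41 mm²). Overall, the cross-section is a single solid region. Net area = 19.41 mm².

19.41 mm²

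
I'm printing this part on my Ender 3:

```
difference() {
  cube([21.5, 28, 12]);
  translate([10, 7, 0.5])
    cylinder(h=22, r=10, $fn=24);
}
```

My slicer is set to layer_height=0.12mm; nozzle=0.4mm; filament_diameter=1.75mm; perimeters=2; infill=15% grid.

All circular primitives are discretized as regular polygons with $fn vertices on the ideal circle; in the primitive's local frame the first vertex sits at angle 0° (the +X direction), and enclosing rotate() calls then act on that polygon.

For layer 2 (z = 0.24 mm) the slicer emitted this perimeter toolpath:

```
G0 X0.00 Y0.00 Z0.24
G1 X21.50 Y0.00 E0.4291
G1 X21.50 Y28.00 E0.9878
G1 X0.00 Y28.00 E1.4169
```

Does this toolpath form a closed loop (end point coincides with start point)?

no

Start point (G0): (0.00, 0.00). End point (last G1): the path does not return to the start — open.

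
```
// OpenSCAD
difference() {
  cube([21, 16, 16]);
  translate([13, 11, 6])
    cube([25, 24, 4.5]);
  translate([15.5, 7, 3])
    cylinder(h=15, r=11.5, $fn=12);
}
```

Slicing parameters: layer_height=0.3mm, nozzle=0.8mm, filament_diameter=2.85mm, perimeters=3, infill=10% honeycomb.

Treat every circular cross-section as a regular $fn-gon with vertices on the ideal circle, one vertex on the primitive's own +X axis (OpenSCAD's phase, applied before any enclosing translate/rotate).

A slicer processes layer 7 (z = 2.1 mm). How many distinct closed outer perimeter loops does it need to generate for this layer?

1

At z = 2.1 mm: the 21×16 cube contributes its full rectangle; the cube at (13, 11) is absent (z outside [6, 10.5]); the cylinder at (15.5, 7) is not intersected at this z (z outside [3, 18]); Subtracting the remaining from the first: none of the subtracted shapes is present at this height, so the 21×16 cube is unchanged — 1 connected region. The result has 1 disconnected region.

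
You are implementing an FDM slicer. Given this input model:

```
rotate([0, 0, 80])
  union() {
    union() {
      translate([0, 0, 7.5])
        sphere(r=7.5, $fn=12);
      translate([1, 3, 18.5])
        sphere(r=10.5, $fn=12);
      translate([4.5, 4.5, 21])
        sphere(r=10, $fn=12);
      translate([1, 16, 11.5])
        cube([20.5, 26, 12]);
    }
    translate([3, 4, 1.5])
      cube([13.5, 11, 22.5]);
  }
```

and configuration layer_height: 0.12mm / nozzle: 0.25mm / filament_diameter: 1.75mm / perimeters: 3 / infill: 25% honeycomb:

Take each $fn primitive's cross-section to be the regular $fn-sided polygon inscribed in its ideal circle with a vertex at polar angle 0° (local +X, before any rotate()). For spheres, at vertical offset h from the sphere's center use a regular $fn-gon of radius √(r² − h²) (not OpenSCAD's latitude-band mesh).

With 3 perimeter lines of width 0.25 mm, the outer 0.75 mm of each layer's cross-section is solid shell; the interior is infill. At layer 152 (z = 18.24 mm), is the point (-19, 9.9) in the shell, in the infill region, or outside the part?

At z = 18.24 mm: the sphere is absent (|z−center|=10.740 > r=7.5); the r=10.5 sphere at (1, 3) slices to a regular 12-gon of circumradius 10.497 (√(r²−h²) with h=0.26 from center); the r=10 sphere at (4.5, 4.5) slices to a regular 12-gon of circumradius 9.612 (√(r²−h²) with h=2.76 from center); the cube at (1, 16) (footprint 20.5×26) is included at this height; Combining (union): the regions partially overlap (shared area 227.44 mm²), so overlapping operands fuse into one piece — 2 connected regions; the 13.5×11 cube at (3, 4) contributes its full rectangle; Taking the union: the regions partially overlap (shared area 88.93 mm²), so overlapping operands fuse into one piece — 2 connected regions; (whole slice rotated 80° about Z — lengths, areas and connectivity unchanged). Overall, the cross-section has 2 separate islands. Undo the 80° rotation: the query point maps to (6.450, 20.430) in the un-rotated model frame. The nearest boundary edge runs (21.50, 16.00)→(1.00, 16.00); distance from the point to it = 4.43 mm. (Shell/infill is judged within the island containing the point — the largest one.) The point is inside the cross-section and 4.43 mm from the nearest boundary — more than the 0.75 mm shell width (3 × 0.25), so it's in the infill interior.

infill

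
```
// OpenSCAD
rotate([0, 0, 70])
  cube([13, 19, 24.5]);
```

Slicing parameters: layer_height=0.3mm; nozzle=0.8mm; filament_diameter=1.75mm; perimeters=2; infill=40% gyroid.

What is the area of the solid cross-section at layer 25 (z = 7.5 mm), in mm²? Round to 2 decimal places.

At z = 7.5 mm: the 13×19 cube contributes its full rectangle (area 247.00 mm²); (rotated 70° about Z; rotation is an isometry so areas/perimeters/island counts are preserved). Overall, the cross-section is a single solid region. Net area = 247.00 mm².

247.00 mm²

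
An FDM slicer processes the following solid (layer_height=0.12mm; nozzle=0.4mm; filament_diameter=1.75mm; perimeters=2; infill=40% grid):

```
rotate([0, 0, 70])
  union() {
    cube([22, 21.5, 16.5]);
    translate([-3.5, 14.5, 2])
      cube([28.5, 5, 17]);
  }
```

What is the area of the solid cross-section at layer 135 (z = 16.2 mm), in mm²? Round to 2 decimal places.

505.50 mm²

At z = 16.2 mm: the cube is present — its section is the full 22×21.5 rectangle (area 473.00 mm²); the 28.5×5 cube at (-3.5, 14.5) contributes its full rectangle (area 142.50 mm²); Merging all regions: the regions partially overlap — summed areas 615.50 mm² minus the doubly-counted overlap 110.00 mm² gives 505.50 mm² — area = 505.50 mm²; (whole slice rotated 70° about Z — lengths, areas and connectivity unchanged). Overall, the cross-section is a single solid region. Net area = 505.50 mm².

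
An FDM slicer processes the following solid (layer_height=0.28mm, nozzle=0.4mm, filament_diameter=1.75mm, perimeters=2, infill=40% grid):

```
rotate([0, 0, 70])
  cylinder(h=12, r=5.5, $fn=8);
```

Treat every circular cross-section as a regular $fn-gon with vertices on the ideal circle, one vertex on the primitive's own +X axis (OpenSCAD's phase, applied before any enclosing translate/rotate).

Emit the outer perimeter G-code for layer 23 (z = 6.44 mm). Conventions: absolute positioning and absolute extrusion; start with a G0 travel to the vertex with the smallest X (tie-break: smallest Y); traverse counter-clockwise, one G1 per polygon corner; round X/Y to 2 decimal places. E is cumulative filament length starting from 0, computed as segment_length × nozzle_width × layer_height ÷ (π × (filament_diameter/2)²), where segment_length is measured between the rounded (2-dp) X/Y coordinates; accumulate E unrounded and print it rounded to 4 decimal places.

G0 X-5.17 Y1.88 Z6.44
G1 X-4.98 Y-2.32 E0.1958
G1 X-1.88 Y-5.17 E0.3919
G1 X2.32 Y-4.98 E0.5876
G1 X5.17 Y-1.88 E0.7837
G1 X4.98 Y2.32 E0.9795
G1 X1.88 Y5.17 E1.1756
G1 X-2.32 Y4.98 E1.3713
G1 X-5.17 Y1.88 E1.5674

At z = 6.44 mm: the r=5.5 cylinder gives a regular 8-gon of circumradius 5.5 (constant along its height); (rotated 70° about Z; rotation is an isometry so areas/perimeters/island counts are preserved). The outline is a single polygon with 8 vertices. Extrusion per mm of travel: 0.4 × 0.28 / (π × 0.875²) = 0.046564. Accumulating E over each segment gives final E = 1.5674.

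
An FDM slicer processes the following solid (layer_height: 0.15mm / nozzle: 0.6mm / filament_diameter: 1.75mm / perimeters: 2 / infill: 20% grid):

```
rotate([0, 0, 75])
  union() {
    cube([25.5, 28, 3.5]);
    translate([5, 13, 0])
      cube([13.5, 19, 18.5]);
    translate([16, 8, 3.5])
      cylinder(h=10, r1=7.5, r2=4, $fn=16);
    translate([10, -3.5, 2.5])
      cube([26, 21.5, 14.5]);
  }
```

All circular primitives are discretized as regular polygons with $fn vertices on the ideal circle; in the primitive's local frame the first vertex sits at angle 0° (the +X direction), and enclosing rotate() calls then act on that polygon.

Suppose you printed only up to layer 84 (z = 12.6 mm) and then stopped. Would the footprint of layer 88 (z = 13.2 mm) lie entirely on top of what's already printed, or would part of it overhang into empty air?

Compare the two slices. At z = 12.6: the cube is not intersected at this z (z outside [0, 3.5]); the cube at (5, 13) (footprint 13.5×19) is included at this height (area 256.50 mm²); the cone at (16, 8) contributes a regular 16-gon of circumradius 4.315 (interpolated between r1=7.5 and r2=4 at t=0.910) (area = (16/2)·4.315²·sin(360°/16) = 57.00 mm²); the 26×21.5 cube at (10, -3.5) contributes its full rectangle (area 559.00 mm²); Combining (union): the regions partially overlap — summed areas 872.50 mm² minus the doubly-counted overlap 99.50 mm² gives 773.00 mm² — area = 773.00 mm²; (whole slice rotated 75° about Z — lengths, areas and connectivity unchanged). At z = 13.2: the cube is not intersected at this z (z outside [0, 3.5]); the 13.5×19 cube at (5, 13) contributes its full rectangle (area 256.50 mm²); the cone at (16, 8): at t=0.970 of its height the radius interpolates to r₁+(r₂−r₁)t = 4.105, giving a regular 16-gon of that circumradius (area = (16/2)·4.105²·sin(360°/16) = 51.59 mm²); the cube at (10, -3.5) is present — its section is the full 26×21.5 rectangle (area 559.00 mm²); Merging all regions: the regions partially overlap — summed areas 867.09 mm² minus the doubly-counted overlap 94.09 mm² gives 773.00 mm² — area = 773.00 mm²; (whole slice rotated 75° about Z — lengths, areas and connectivity unchanged). Checking containment: the cross-section at z = 13.2 is a subset of the cross-section at z = 12.6.

entirely on top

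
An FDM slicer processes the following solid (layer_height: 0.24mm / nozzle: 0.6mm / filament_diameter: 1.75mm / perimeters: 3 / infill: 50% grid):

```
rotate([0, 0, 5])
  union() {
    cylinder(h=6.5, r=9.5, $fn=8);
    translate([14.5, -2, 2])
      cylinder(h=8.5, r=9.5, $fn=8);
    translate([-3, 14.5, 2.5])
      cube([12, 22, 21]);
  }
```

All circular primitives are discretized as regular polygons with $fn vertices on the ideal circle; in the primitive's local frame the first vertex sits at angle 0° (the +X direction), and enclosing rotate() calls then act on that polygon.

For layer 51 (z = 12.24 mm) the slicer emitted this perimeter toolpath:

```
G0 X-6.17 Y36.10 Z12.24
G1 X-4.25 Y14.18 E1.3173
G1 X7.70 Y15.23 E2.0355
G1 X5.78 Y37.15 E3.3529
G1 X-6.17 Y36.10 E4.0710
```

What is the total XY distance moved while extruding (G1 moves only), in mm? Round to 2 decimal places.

68.00 mm

Sum the Euclidean lengths of each G1 segment: total = 68.00 mm.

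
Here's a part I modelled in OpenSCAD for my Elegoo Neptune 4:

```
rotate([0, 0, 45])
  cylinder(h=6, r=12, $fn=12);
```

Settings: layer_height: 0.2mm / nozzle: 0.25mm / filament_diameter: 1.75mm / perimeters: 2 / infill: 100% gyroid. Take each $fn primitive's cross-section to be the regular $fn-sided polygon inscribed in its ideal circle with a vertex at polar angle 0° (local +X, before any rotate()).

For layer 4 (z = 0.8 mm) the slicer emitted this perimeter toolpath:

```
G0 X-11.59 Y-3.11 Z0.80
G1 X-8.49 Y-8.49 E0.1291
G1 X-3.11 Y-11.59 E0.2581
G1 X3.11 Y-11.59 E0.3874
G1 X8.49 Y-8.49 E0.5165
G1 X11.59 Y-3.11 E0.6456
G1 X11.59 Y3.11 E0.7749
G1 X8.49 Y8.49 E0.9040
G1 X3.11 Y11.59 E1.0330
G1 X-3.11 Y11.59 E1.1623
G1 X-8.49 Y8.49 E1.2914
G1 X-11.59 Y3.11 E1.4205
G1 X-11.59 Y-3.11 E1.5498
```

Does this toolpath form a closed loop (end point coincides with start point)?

yes

Start point (G0): (-11.59, -3.11). End point (last G1): the path returns to the start — closed.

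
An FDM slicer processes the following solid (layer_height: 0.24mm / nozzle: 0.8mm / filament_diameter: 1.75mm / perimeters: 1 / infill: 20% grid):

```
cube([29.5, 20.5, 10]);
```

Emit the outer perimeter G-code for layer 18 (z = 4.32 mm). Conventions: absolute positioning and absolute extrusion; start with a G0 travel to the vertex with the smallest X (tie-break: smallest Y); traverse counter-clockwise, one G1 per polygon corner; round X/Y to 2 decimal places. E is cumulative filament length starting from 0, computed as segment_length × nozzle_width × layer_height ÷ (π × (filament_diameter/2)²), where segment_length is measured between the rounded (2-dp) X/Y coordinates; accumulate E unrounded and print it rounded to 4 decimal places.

G0 X0.00 Y0.00 Z4.32
G1 X29.50 Y0.00 E2.3548
G1 X29.50 Y20.50 E3.9912
G1 X0.00 Y20.50 E6.3460
G1 X0.00 Y0.00 E7.9824

At z = 4.32 mm: the cube (footprint 29.5×20.5) is included at this height. The outline is a single polygon with 4 vertices. Extrusion per mm of travel: 0.8 × 0.24 / (π × 0.875²) = 0.079824. Accumulating E over each segment gives final E = 7.9824.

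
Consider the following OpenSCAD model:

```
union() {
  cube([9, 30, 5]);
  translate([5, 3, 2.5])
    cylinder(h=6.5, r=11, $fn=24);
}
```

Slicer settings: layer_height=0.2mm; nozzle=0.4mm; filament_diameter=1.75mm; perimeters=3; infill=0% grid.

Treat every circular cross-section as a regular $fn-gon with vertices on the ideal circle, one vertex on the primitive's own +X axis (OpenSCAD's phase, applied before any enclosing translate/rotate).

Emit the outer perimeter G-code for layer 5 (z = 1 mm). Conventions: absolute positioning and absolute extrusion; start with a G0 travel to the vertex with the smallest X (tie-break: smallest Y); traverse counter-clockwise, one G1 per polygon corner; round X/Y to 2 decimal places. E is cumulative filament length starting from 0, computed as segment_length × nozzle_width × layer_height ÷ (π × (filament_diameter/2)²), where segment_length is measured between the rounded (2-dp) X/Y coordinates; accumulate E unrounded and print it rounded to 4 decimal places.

G0 X0.00 Y0.00 Z1.00
G1 X9.00 Y0.00 E0.2993
G1 X9.00 Y30.00 E1.2971
G1 X0.00 Y30.00 E1.5965
G1 X0.00 Y0.00 E2.5943

At z = 1 mm: the 9×30 cube contributes its full rectangle; the cylinder at (5, 3) does not reach this height (z outside [2.5, 9]); Combining (union): only the 9×30 cube is present, so the union is just that shape — 1 connected region. The outline is a single polygon with 4 vertices. Extrusion per mm of travel: 0.4 × 0.2 / (π × 0.875²) = 0.033260. Accumulating E over each segment gives final E = 2.5943.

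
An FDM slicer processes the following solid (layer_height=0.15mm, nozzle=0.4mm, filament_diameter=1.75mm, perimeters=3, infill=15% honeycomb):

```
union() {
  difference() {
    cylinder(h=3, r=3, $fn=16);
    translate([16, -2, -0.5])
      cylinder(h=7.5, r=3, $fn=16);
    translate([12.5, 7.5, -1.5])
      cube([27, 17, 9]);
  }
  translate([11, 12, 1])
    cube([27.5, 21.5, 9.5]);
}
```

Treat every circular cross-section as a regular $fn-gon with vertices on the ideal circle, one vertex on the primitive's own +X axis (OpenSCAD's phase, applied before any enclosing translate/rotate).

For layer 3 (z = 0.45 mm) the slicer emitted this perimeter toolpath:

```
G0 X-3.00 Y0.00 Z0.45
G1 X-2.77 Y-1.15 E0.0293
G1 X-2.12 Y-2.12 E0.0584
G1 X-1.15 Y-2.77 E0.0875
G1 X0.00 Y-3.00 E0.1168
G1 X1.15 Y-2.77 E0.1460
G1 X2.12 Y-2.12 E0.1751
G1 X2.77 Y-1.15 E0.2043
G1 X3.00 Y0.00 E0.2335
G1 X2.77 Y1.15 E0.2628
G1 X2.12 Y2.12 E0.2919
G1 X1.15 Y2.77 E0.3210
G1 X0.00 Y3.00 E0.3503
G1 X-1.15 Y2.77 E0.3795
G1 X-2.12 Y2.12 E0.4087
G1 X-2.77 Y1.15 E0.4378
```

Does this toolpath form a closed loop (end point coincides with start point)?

no

Start point (G0): (-3.00, 0.00). End point (last G1): the path does not return to the start — open.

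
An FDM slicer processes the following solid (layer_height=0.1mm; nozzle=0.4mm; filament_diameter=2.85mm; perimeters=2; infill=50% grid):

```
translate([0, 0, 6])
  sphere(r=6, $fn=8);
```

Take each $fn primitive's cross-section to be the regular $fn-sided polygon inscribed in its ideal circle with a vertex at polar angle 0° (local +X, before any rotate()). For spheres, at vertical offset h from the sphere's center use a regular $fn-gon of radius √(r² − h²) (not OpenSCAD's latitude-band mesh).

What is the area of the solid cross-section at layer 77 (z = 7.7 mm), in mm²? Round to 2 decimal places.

93.65 mm²

At z = 7.7 mm: the r=6 sphere slices to a regular 8-gon of circumradius 5.754 (√(r²−h²) with h=1.7 from center) (area = (8/2)·5.754²·sin(360°/8) = 93.65 mm²). Overall, the cross-section is a single solid region. Net area = 93.65 mm².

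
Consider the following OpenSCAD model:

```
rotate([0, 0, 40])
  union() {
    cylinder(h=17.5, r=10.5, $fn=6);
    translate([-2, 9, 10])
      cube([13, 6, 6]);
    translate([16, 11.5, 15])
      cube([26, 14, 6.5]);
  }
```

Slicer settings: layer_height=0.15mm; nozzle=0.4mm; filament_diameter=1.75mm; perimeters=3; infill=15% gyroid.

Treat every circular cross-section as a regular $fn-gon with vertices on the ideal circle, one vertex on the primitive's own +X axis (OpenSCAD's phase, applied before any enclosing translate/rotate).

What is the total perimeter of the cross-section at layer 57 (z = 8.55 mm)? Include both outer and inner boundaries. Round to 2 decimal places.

63.00 mm

At z = 8.55 mm: the r=10.5 cylinder gives a regular 6-gon of circumradius 10.5 (constant along its height) (perimeter = 2·6·10.500·sin(180°/6) = 63.00 mm); the cube at (-2, 9) is absent (z outside [10, 16]); the cube at (16, 11.5) is absent (z outside [15, 21.5]); Merging all regions: only the r=10.5 cylinder is present, so the union is just that shape — boundary = 63.00 mm; (whole slice rotated 40° about Z — lengths, areas and connectivity unchanged). Overall, the cross-section is a single solid region. Total boundary length (outer) = 63.00 mm.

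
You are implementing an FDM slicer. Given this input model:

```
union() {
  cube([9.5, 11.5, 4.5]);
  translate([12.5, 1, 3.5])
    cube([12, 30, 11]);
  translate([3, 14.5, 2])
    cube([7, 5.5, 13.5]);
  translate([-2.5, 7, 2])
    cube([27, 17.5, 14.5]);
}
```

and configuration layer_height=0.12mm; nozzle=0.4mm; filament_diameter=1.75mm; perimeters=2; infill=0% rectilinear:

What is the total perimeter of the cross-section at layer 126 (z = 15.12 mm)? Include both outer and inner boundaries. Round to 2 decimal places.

89.00 mm

At z = 15.12 mm: the cube does not reach this height (z outside [0, 4.5]); the cube at (12.5, 1) does not reach this height (z outside [3.5, 14.5]); the cube at (3, 14.5) (footprint 7×5.5) is included at this height (perimeter 25.00 mm); the cube at (-2.5, 7) (footprint 27×17.5) is included at this height (perimeter 89.00 mm); Merging all regions: the 7×5.5 cube at (3, 14.5) lies entirely inside the 27×17.5 cube at (-2.5, 7), so the union is just the 27×17.5 cube at (-2.5, 7) — boundary = 89.00 mm. Overall, the cross-section is a single solid region. Total boundary length (outer) = 89.00 mm.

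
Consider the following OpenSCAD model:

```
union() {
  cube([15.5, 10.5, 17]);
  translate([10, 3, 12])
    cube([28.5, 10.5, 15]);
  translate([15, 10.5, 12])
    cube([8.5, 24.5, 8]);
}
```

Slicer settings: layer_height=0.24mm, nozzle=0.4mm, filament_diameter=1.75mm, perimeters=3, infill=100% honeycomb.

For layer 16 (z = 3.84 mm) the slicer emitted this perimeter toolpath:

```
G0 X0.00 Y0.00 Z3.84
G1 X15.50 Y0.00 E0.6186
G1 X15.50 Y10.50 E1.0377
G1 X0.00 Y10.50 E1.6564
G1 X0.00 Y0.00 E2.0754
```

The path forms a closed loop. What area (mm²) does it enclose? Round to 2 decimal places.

162.75 mm²

Apply the shoelace formula to the sequence of (X, Y) vertices; enclosed area = 162.75 mm².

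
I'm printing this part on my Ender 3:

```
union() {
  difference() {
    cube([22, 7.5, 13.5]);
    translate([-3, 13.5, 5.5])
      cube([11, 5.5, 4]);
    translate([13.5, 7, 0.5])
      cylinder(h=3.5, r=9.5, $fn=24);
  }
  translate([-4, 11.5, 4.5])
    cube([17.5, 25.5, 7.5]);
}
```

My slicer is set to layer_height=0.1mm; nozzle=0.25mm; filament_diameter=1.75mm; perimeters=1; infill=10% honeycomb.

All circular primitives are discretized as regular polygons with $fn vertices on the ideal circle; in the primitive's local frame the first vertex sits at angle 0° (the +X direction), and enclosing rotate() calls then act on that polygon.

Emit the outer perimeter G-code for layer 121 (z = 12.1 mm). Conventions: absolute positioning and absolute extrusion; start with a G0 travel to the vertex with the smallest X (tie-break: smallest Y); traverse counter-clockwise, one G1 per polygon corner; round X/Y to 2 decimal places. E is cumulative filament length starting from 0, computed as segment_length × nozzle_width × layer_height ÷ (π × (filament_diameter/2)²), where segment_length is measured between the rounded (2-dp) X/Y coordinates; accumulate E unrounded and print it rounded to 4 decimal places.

At z = 12.1 mm: the cube is present — its section is the full 22×7.5 rectangle; the cube at (-3, 13.5) does not reach this height (z outside [5.5, 9.5]); the cylinder at (13.5, 7) does not reach this height (z outside [0.5, 4]); Subtracting the remaining from the first: none of the subtracted shapes is present at this height, so the 22×7.5 cube is unchanged — 1 connected region; the cube at (-4, 11.5) does not reach this height (z outside [4.5, 12]); Combining (union): only that combined region is present, so the union is just that shape — 1 connected region. The outline is a single polygon with 4 vertices. Extrusion per mm of travel: 0.25 × 0.1 / (π × 0.875²) = 0.010394. Accumulating E over each segment gives final E = 0.6132.

G0 X0.00 Y0.00 Z12.10
G1 X22.00 Y0.00 E0.2287
G1 X22.00 Y7.50 E0.3066
G1 X0.00 Y7.50 E0.5353
G1 X0.00 Y0.00 E0.6132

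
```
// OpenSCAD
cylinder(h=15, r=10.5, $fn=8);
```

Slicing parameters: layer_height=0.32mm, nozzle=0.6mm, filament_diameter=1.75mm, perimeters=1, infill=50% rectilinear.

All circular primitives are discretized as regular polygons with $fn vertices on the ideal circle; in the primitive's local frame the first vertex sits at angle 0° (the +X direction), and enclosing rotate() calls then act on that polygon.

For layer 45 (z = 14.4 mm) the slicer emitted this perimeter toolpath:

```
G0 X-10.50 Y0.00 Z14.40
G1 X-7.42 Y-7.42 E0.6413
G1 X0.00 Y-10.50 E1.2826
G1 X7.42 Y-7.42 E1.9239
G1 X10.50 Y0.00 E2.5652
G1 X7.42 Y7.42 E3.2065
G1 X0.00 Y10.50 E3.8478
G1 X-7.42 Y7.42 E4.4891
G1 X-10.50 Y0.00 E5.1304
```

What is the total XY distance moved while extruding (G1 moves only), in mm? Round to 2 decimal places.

64.27 mm

Sum the Euclidean lengths of each G1 segment: total = 64.27 mm.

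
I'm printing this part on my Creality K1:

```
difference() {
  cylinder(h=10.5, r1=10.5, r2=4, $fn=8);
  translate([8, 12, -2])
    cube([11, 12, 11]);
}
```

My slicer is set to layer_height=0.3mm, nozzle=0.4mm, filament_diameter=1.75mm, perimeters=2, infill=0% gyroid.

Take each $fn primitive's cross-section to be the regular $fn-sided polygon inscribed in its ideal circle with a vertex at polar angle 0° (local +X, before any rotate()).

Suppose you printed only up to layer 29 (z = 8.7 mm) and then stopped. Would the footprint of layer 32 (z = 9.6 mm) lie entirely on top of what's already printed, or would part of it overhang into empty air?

Compare the two slices. At z = 8.7: the cone contributes a regular 8-gon of circumradius 5.114 (interpolated between r1=10.5 and r2=4 at t=0.829) (area = (8/2)·5.114²·sin(360°/8) = 73.98 mm²); the cube at (8, 12) is present — its section is the full 11×12 rectangle (area 132.00 mm²); Taking the first minus the rest: starting from the cone (73.98 mm²), the 11×12 cube at (8, 12) misses the remaining region (no effect) — area = 73.98 mm². At z = 9.6: the cone: at t=0.914 of its height the radius interpolates to r₁+(r₂−r₁)t = 4.557, giving a regular 8-gon of that circumradius (area = (8/2)·4.557²·sin(360°/8) = 58.74 mm²); the cube at (8, 12) is not intersected at this z (z outside [-2, 9]); Taking the first minus the rest: none of the subtracted shapes is present at this height, so the cone is unchanged — area = 58.74 mm². Checking containment: the cross-section at z = 9.6 is a subset of the cross-section at z = 8.7.

entirely on top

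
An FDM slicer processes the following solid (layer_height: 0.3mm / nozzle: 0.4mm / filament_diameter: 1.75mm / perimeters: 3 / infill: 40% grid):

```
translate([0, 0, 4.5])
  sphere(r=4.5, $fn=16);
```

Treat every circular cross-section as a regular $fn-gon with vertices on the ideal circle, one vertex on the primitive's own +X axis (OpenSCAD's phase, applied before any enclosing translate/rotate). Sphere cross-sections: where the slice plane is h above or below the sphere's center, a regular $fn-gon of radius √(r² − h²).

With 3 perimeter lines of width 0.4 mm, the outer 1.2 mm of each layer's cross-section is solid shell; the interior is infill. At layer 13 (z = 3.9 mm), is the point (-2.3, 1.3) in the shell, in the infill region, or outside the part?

At z = 3.9 mm: the sphere: section is a regular 16-gon, circumradius = √(r²−h²) = √(4.5²−0.6²) = 4.460. Overall, the cross-section is a single solid region. The nearest boundary edge runs (-3.15, 3.15)→(-4.12, 1.71); distance from the point to it = 1.74 mm. The point is inside the cross-section and 1.74 mm from the nearest boundary — more than the 1.2 mm shell width (3 × 0.4), so it's in the infill interior.

infill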